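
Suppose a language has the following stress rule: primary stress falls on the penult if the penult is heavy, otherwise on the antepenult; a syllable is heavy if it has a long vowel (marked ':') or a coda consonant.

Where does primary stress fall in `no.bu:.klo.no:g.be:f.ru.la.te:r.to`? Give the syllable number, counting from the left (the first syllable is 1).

Weights: 7 la L, 8 te:r H, 9 to L.
The penult (syllable 8, te:r) is heavy, so it takes stress.
Primary stress: syllable 8 → no.bu:.klo.no:g.be:f.ru.la.ˈte:r.to.

8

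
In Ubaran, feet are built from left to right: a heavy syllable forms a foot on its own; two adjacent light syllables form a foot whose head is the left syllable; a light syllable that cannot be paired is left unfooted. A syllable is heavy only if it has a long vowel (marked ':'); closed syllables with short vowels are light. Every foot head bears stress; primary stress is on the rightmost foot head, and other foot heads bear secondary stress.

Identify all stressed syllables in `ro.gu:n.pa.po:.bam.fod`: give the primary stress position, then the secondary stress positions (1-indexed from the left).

Weights: 1 ro L, 2 gu:n H, 3 pa L, 4 po: H, 5 bam L, 6 fod L.
Parse left to right (heavy = foot alone; LL = one foot; stranded L unfooted): ro (ˈgu:n) pa (ˈpo:) (ˈbam.fod).
Foot heads: 2, 4, 5.
Primary stress on the rightmost head = syllable 5.
Secondary stress on 2, 4: ro.ˌgu:n.pa.ˌpo:.ˈbam.fod.

primary 5, secondary 2, 4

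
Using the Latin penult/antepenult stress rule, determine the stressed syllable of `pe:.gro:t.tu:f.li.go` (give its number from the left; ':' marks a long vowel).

3

Classical Latin: stress the penult if heavy (long vowel or closed), else the antepenult.
Weights: 3 tu:f H, 4 li L, 5 go L.
The penult (syllable 4, li) is light, so stress falls on the antepenult (syllable 3, tu:f).
Stress on syllable 3: pe:.gro:t.ˈtu:f.li.go.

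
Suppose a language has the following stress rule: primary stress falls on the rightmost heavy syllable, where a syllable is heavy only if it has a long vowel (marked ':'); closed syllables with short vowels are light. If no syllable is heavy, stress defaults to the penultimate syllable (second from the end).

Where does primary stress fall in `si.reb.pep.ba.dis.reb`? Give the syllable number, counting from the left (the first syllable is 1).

5

Weights: 1 si L, 2 reb L, 3 pep L, 4 ba L, 5 dis L, 6 reb L.
No heavy syllable in the domain; default to the penultimate syllable (second from the end) = syllable 5.
Primary stress: syllable 5 → si.reb.pep.ba.ˈdis.reb.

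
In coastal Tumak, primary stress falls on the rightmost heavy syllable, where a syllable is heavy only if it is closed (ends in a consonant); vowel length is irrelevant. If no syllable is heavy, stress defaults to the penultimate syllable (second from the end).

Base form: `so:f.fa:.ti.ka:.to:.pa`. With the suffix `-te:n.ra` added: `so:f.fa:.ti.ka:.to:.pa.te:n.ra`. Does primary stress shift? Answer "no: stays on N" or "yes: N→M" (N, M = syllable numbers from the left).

yes: 1→7

Base `so:f.fa:.ti.ka:.to:.pa` (6 syllables):
  Weights: 1 so:f H, 2 fa: L, 3 ti L, 4 ka: L, 5 to: L, 6 pa L.
  Heavy syllables in the domain: 1. The rightmost is syllable 1 (so:f).
  → primary stress on syllable 1.
Suffixed `so:f.fa:.ti.ka:.to:.pa.te:n.ra` (8 syllables):
  Weights: 1 so:f H, 2 fa: L, 3 ti L, 4 ka: L, 5 to: L, 6 pa L, 7 te:n H, 8 ra L.
  Heavy syllables in the domain: 1, 7. The rightmost is syllable 7 (te:n).
  → primary stress on syllable 7.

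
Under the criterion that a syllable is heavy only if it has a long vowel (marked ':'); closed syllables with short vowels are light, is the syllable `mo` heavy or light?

`mo`: short vowel, open (no coda). Short vowel → light.

light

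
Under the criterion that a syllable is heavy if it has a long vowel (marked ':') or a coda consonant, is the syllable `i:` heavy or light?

`i:`: long vowel, open (no coda). Long vowel → heavy.

heavy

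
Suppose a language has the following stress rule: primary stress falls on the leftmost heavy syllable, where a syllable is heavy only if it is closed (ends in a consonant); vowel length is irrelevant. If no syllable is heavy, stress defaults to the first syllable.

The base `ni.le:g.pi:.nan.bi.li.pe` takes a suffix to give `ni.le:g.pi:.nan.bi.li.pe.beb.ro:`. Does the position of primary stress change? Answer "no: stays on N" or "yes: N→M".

no: stays on 2

Base `ni.le:g.pi:.nan.bi.li.pe` (7 syllables):
  Weights: 1 ni L, 2 le:g H, 3 pi: L, 4 nan H, 5 bi L, 6 li L, 7 pe L.
  Heavy syllables in the domain: 2, 4. The leftmost is syllable 2 (le:g).
  → primary stress on syllable 2.
Suffixed `ni.le:g.pi:.nan.bi.li.pe.beb.ro:` (9 syllables):
  Weights: 1 ni L, 2 le:g H, 3 pi: L, 4 nan H, 5 bi L, 6 li L, 7 pe L, 8 beb H, 9 ro: L.
  Heavy syllables in the domain: 2, 4, 8. The leftmost is syllable 2 (le:g).
  → primary stress on syllable 2.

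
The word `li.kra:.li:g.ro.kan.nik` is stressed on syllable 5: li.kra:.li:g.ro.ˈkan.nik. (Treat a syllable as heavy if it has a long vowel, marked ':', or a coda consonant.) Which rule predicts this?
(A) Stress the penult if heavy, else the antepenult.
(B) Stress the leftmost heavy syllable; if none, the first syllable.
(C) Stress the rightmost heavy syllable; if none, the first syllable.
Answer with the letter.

Rule A → syllable 5 ✓.
Rule B → syllable 2 (observed: 5).
Rule C → syllable 6 (observed: 5).

A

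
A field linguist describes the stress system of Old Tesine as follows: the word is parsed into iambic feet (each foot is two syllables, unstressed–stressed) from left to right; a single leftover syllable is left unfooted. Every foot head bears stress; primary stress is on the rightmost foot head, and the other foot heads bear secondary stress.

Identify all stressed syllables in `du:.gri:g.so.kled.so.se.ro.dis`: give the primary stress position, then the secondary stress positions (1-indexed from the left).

Parse left to right into iambic (σˈσ) feet: (du:.ˈgri:g) (so.ˈkled) (so.ˈse) (ro.ˈdis).
Foot heads (stressed positions): 2, 4, 6, 8.
End Rule Rightmost: primary stress on the rightmost head = syllable 8.
Secondary stress on 2, 4, 6: du:.ˌgri:g.so.ˌkled.so.ˌse.ro.ˈdis.

primary 8, secondary 2, 4, 6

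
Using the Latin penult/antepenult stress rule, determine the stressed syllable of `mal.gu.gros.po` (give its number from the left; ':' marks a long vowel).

3

Classical Latin: stress the penult if heavy (long vowel or closed), else the antepenult.
Weights: 2 gu L, 3 gros H, 4 po L.
The penult (syllable 3, gros) is heavy, so it takes stress.
Stress on syllable 3: mal.gu.ˈgros.po.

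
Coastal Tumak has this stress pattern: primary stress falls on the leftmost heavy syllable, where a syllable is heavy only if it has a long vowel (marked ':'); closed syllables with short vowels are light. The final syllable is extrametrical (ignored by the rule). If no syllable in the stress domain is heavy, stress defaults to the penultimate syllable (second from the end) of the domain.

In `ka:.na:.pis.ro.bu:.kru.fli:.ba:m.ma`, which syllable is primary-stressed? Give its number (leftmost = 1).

The final syllable (9, ma) is extrametrical; the stress domain is syllables 1–8.
Weights: 1 ka: H, 2 na: H, 3 pis L, 4 ro L, 5 bu: H, 6 kru L, 7 fli: H, 8 ba:m H.
Heavy syllables in the domain: 1, 2, 5, 7, 8. The leftmost is syllable 1 (ka:).
Primary stress: syllable 1 → ˈka:.na:.pis.ro.bu:.kru.fli:.ba:m.ma.

1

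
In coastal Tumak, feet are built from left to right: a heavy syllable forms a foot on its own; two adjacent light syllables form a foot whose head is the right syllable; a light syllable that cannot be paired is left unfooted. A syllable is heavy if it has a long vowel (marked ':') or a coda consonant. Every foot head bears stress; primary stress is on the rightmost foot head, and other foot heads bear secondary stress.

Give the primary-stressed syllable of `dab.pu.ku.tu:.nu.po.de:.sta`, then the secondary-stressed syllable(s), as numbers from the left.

primary 7, secondary 1, 3, 4, 6

Weights: 1 dab H, 2 pu L, 3 ku L, 4 tu: H, 5 nu L, 6 po L, 7 de: H, 8 sta L.
Parse left to right (heavy = foot alone; LL = one foot; stranded L unfooted): (ˈdab) (pu.ˈku) (ˈtu:) (nu.ˈpo) (ˈde:) sta.
Foot heads: 1, 3, 4, 6, 7.
Primary stress on the rightmost head = syllable 7.
Secondary stress on 1, 3, 4, 6: ˌdab.pu.ˌku.ˌtu:.nu.ˌpo.ˈde:.sta.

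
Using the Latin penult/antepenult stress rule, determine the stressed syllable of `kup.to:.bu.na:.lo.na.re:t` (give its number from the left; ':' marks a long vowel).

5

Classical Latin: stress the penult if heavy (long vowel or closed), else the antepenult.
Weights: 5 lo L, 6 na L, 7 re:t H.
The penult (syllable 6, na) is light, so stress falls on the antepenult (syllable 5, lo).
Stress on syllable 5: kup.to:.bu.na:.ˈlo.na.re:t.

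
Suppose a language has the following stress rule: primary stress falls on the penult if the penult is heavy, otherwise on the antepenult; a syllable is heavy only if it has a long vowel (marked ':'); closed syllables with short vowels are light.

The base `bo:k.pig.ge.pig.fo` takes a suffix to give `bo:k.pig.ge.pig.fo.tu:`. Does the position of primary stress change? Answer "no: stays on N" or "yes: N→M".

yes: 3→4

Base `bo:k.pig.ge.pig.fo` (5 syllables):
  Weights: 3 ge L, 4 pig L, 5 fo L.
  The penult (syllable 4, pig) is light, so stress falls on the antepenult (syllable 3, ge).
  → primary stress on syllable 3.
Suffixed `bo:k.pig.ge.pig.fo.tu:` (6 syllables):
  Weights: 4 pig L, 5 fo L, 6 tu: H.
  The penult (syllable 5, fo) is light, so stress falls on the antepenult (syllable 4, pig).
  → primary stress on syllable 4.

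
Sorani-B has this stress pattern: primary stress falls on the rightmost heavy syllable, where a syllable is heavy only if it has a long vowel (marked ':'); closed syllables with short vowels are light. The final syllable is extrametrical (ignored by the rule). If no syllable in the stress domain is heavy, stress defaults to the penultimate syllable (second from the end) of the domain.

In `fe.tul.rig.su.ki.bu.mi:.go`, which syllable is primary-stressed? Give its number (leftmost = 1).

7

The final syllable (8, go) is extrametrical; the stress domain is syllables 1–7.
Weights: 1 fe L, 2 tul L, 3 rig L, 4 su L, 5 ki L, 6 bu L, 7 mi: H.
Heavy syllables in the domain: 7. The rightmost is syllable 7 (mi:).
Primary stress: syllable 7 → fe.tul.rig.su.ki.bu.ˈmi:.go.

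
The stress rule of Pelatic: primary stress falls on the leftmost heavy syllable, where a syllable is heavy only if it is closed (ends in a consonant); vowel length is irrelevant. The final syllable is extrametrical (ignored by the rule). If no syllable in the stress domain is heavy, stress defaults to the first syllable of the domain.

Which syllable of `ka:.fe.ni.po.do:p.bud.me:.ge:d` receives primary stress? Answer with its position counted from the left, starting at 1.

The final syllable (8, ge:d) is extrametrical; the stress domain is syllables 1–7.
Weights: 1 ka: L, 2 fe L, 3 ni L, 4 po L, 5 do:p H, 6 bud H, 7 me: L.
Heavy syllables in the domain: 5, 6. The leftmost is syllable 5 (do:p).
Primary stress: syllable 5 → ka:.fe.ni.po.ˈdo:p.bud.me:.ge:d.

5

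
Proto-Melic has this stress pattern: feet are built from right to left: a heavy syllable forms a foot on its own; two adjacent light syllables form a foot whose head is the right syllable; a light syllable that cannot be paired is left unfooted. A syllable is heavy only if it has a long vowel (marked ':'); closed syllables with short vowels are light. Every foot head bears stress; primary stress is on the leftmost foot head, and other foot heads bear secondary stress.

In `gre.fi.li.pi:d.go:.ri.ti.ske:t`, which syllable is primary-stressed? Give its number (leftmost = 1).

3

Weights: 1 gre L, 2 fi L, 3 li L, 4 pi:d H, 5 go: H, 6 ri L, 7 ti L, 8 ske:t H.
Parse right to left (heavy = foot alone; LL = one foot; stranded L unfooted): gre (fi.ˈli) (ˈpi:d) (ˈgo:) (ri.ˈti) (ˈske:t).
Foot heads: 3, 4, 5, 7, 8.
Primary stress on the leftmost head = syllable 3.
Primary stress: syllable 3 → gre.fi.ˈli.pi:d.go:.ri.ti.ske:t.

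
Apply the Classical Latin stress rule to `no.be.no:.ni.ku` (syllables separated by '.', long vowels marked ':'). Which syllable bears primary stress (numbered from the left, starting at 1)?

3

Classical Latin: stress the penult if heavy (long vowel or closed), else the antepenult.
Weights: 3 no: H, 4 ni L, 5 ku L.
The penult (syllable 4, ni) is light, so stress falls on the antepenult (syllable 3, no:).
Stress on syllable 3: no.be.ˈno:.ni.ku.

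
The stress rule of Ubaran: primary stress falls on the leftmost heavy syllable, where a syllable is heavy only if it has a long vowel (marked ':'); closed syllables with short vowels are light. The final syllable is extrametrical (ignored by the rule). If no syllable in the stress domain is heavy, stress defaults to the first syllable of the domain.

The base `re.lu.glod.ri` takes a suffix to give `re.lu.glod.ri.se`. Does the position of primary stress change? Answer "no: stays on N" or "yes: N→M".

Base `re.lu.glod.ri` (4 syllables):
  The final syllable (4, ri) is extrametrical; the stress domain is syllables 1–3.
  Weights: 1 re L, 2 lu L, 3 glod L.
  No heavy syllable in the domain; default to the first syllable of the domain = syllable 1.
  → primary stress on syllable 1.
Suffixed `re.lu.glod.ri.se` (5 syllables):
  The final syllable (5, se) is extrametrical; the stress domain is syllables 1–4.
  Weights: 1 re L, 2 lu L, 3 glod L, 4 ri L.
  No heavy syllable in the domain; default to the first syllable of the domain = syllable 1.
  → primary stress on syllable 1.

no: stays on 1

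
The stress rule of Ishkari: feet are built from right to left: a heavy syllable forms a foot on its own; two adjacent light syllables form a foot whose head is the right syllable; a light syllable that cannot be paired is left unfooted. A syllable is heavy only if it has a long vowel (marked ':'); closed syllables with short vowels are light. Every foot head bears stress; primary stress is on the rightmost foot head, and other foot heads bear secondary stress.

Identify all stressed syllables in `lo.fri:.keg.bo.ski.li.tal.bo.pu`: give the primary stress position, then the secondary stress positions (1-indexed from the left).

primary 9, secondary 2, 5, 7

Weights: 1 lo L, 2 fri: H, 3 keg L, 4 bo L, 5 ski L, 6 li L, 7 tal L, 8 bo L, 9 pu L.
Parse right to left (heavy = foot alone; LL = one foot; stranded L unfooted): lo (ˈfri:) keg (bo.ˈski) (li.ˈtal) (bo.ˈpu).
Foot heads: 2, 5, 7, 9.
Primary stress on the rightmost head = syllable 9.
Secondary stress on 2, 5, 7: lo.ˌfri:.keg.bo.ˌski.li.ˌtal.bo.ˈpu.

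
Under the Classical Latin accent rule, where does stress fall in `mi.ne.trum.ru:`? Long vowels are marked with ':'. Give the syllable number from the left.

Classical Latin: stress the penult if heavy (long vowel or closed), else the antepenult.
Weights: 2 ne L, 3 trum H, 4 ru: H.
The penult (syllable 3, trum) is heavy, so it takes stress.
Stress on syllable 3: mi.ne.ˈtrum.ru:.

3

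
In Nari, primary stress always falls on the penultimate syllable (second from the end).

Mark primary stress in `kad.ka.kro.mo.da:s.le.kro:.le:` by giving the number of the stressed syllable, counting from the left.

7

The word has 8 syllables; the penultimate syllable (second from the end) is syllable 7 (kro:).
Primary stress: syllable 7 → kad.ka.kro.mo.da:s.le.ˈkro:.le:.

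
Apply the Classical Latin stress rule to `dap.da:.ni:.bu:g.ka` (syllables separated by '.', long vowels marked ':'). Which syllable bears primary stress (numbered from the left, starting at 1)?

Classical Latin: stress the penult if heavy (long vowel or closed), else the antepenult.
Weights: 3 ni: H, 4 bu:g H, 5 ka L.
The penult (syllable 4, bu:g) is heavy, so it takes stress.
Stress on syllable 4: dap.da:.ni:.ˈbu:g.ka.

4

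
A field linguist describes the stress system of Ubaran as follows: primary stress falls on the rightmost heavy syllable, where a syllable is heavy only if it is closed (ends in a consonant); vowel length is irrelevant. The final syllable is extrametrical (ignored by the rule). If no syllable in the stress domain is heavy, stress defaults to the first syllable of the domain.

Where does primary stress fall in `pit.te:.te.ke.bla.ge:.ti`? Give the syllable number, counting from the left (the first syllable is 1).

The final syllable (7, ti) is extrametrical; the stress domain is syllables 1–6.
Weights: 1 pit H, 2 te: L, 3 te L, 4 ke L, 5 bla L, 6 ge: L.
Heavy syllables in the domain: 1. The rightmost is syllable 1 (pit).
Primary stress: syllable 1 → ˈpit.te:.te.ke.bla.ge:.ti.

1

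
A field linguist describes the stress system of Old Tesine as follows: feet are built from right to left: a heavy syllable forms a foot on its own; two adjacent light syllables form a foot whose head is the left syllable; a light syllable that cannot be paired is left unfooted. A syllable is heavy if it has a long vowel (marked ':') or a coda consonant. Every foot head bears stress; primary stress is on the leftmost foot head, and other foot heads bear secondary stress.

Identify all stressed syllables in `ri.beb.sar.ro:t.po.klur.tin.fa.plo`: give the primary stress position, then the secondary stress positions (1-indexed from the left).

Weights: 1 ri L, 2 beb H, 3 sar H, 4 ro:t H, 5 po L, 6 klur H, 7 tin H, 8 fa L, 9 plo L.
Parse right to left (heavy = foot alone; LL = one foot; stranded L unfooted): ri (ˈbeb) (ˈsar) (ˈro:t) po (ˈklur) (ˈtin) (ˈfa.plo).
Foot heads: 2, 3, 4, 6, 7, 8.
Primary stress on the leftmost head = syllable 2.
Secondary stress on 3, 4, 6, 7, 8: ri.ˈbeb.ˌsar.ˌro:t.po.ˌklur.ˌtin.ˌfa.plo.

primary 2, secondary 3, 4, 6, 7, 8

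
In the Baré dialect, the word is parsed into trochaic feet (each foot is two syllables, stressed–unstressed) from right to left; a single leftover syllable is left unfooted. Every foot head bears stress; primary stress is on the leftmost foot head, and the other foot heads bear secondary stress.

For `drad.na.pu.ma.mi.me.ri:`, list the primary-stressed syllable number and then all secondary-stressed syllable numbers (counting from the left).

primary 2, secondary 4, 6

Parse right to left into trochaic (ˈσσ) feet: drad (ˈna.pu) (ˈma.mi) (ˈme.ri:). Syllable 1 is left unfooted.
Foot heads (stressed positions): 2, 4, 6.
End Rule Leftmost: primary stress on the leftmost head = syllable 2.
Secondary stress on 4, 6: drad.ˈna.pu.ˌma.mi.ˌme.ri:.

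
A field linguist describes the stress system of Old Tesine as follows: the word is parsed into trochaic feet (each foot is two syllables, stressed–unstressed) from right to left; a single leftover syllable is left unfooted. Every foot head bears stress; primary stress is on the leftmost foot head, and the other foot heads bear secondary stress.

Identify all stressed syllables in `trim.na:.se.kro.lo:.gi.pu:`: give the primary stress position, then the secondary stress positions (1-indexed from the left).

Parse right to left into trochaic (ˈσσ) feet: trim (ˈna:.se) (ˈkro.lo:) (ˈgi.pu:). Syllable 1 is left unfooted.
Foot heads (stressed positions): 2, 4, 6.
End Rule Leftmost: primary stress on the leftmost head = syllable 2.
Secondary stress on 4, 6: trim.ˈna:.se.ˌkro.lo:.ˌgi.pu:.

primary 2, secondary 4, 6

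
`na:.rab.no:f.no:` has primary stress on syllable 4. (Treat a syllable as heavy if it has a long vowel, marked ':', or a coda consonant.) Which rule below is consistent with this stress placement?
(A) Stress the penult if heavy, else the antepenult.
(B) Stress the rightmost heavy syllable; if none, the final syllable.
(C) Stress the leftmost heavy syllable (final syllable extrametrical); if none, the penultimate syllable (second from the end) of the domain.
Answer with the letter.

B

Rule A → syllable 3 (observed: 4).
Rule B → syllable 4 ✓.
Rule C → syllable 1 (observed: 4).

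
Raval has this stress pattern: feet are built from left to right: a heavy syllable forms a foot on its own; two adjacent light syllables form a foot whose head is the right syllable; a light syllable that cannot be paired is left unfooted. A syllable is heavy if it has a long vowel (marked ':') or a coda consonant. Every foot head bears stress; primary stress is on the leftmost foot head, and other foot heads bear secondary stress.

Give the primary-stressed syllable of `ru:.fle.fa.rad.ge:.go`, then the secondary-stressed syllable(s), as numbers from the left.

primary 1, secondary 3, 4, 5

Weights: 1 ru: H, 2 fle L, 3 fa L, 4 rad H, 5 ge: H, 6 go L.
Parse left to right (heavy = foot alone; LL = one foot; stranded L unfooted): (ˈru:) (fle.ˈfa) (ˈrad) (ˈge:) go.
Foot heads: 1, 3, 4, 5.
Primary stress on the leftmost head = syllable 1.
Secondary stress on 3, 4, 5: ˈru:.fle.ˌfa.ˌrad.ˌge:.go.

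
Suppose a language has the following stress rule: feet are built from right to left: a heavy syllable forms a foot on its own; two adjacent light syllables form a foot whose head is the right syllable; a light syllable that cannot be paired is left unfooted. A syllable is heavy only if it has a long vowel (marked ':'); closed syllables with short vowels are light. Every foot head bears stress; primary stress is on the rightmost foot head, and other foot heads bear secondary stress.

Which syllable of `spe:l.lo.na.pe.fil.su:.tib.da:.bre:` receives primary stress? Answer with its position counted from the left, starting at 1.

9

Weights: 1 spe:l H, 2 lo L, 3 na L, 4 pe L, 5 fil L, 6 su: H, 7 tib L, 8 da: H, 9 bre: H.
Parse right to left (heavy = foot alone; LL = one foot; stranded L unfooted): (ˈspe:l) (lo.ˈna) (pe.ˈfil) (ˈsu:) tib (ˈda:) (ˈbre:).
Foot heads: 1, 3, 5, 6, 8, 9.
Primary stress on the rightmost head = syllable 9.
Primary stress: syllable 9 → spe:l.lo.na.pe.fil.su:.tib.da:.ˈbre:.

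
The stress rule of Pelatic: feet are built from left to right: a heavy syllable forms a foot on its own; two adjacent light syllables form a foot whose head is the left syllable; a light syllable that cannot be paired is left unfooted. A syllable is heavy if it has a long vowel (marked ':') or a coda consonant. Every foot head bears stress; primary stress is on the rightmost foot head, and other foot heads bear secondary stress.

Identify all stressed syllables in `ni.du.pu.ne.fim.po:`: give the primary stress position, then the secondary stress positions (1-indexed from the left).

Weights: 1 ni L, 2 du L, 3 pu L, 4 ne L, 5 fim H, 6 po: H.
Parse left to right (heavy = foot alone; LL = one foot; stranded L unfooted): (ˈni.du) (ˈpu.ne) (ˈfim) (ˈpo:).
Foot heads: 1, 3, 5, 6.
Primary stress on the rightmost head = syllable 6.
Secondary stress on 1, 3, 5: ˌni.du.ˌpu.ne.ˌfim.ˈpo:.

primary 6, secondary 1, 3, 5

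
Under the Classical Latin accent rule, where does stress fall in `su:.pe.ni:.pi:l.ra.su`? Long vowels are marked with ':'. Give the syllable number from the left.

Classical Latin: stress the penult if heavy (long vowel or closed), else the antepenult.
Weights: 4 pi:l H, 5 ra L, 6 su L.
The penult (syllable 5, ra) is light, so stress falls on the antepenult (syllable 4, pi:l).
Stress on syllable 4: su:.pe.ni:.ˈpi:l.ra.su.

4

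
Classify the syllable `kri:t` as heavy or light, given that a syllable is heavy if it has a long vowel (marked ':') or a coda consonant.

`kri:t`: long vowel, closed (coda /t/). Long vowel and closed → heavy.

heavy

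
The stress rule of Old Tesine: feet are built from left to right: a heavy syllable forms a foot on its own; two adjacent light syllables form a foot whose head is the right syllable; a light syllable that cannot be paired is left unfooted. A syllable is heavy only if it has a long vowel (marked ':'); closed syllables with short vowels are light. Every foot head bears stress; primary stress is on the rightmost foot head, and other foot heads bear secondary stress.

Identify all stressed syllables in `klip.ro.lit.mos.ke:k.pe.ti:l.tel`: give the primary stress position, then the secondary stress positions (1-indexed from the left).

Weights: 1 klip L, 2 ro L, 3 lit L, 4 mos L, 5 ke:k H, 6 pe L, 7 ti:l H, 8 tel L.
Parse left to right (heavy = foot alone; LL = one foot; stranded L unfooted): (klip.ˈro) (lit.ˈmos) (ˈke:k) pe (ˈti:l) tel.
Foot heads: 2, 4, 5, 7.
Primary stress on the rightmost head = syllable 7.
Secondary stress on 2, 4, 5: klip.ˌro.lit.ˌmos.ˌke:k.pe.ˈti:l.tel.

primary 7, secondary 2, 4, 5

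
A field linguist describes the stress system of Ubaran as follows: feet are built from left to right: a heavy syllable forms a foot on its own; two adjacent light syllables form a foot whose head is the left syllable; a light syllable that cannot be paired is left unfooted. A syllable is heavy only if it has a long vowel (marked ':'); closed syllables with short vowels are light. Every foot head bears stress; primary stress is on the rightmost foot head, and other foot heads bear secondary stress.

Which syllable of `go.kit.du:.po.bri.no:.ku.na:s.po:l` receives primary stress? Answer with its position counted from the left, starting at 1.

Weights: 1 go L, 2 kit L, 3 du: H, 4 po L, 5 bri L, 6 no: H, 7 ku L, 8 na:s H, 9 po:l H.
Parse left to right (heavy = foot alone; LL = one foot; stranded L unfooted): (ˈgo.kit) (ˈdu:) (ˈpo.bri) (ˈno:) ku (ˈna:s) (ˈpo:l).
Foot heads: 1, 3, 4, 6, 8, 9.
Primary stress on the rightmost head = syllable 9.
Primary stress: syllable 9 → go.kit.du:.po.bri.no:.ku.na:s.ˈpo:l.

9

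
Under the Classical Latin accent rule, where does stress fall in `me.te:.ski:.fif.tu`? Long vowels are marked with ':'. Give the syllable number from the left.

4

Classical Latin: stress the penult if heavy (long vowel or closed), else the antepenult.
Weights: 3 ski: H, 4 fif H, 5 tu L.
The penult (syllable 4, fif) is heavy, so it takes stress.
Stress on syllable 4: me.te:.ski:.ˈfif.tu.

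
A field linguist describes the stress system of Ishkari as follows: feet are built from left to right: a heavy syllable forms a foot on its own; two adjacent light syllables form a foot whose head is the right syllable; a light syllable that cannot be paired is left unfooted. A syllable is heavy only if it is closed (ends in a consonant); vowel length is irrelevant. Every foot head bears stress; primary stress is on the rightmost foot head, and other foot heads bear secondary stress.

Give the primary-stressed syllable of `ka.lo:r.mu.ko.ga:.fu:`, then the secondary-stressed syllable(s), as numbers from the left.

Weights: 1 ka L, 2 lo:r H, 3 mu L, 4 ko L, 5 ga: L, 6 fu: L.
Parse left to right (heavy = foot alone; LL = one foot; stranded L unfooted): ka (ˈlo:r) (mu.ˈko) (ga:.ˈfu:).
Foot heads: 2, 4, 6.
Primary stress on the rightmost head = syllable 6.
Secondary stress on 2, 4: ka.ˌlo:r.mu.ˌko.ga:.ˈfu:.

primary 6, secondary 2, 4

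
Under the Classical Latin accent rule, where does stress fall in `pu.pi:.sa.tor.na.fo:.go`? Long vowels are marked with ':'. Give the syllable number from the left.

Classical Latin: stress the penult if heavy (long vowel or closed), else the antepenult.
Weights: 5 na L, 6 fo: H, 7 go L.
The penult (syllable 6, fo:) is heavy, so it takes stress.
Stress on syllable 6: pu.pi:.sa.tor.na.ˈfo:.go.

6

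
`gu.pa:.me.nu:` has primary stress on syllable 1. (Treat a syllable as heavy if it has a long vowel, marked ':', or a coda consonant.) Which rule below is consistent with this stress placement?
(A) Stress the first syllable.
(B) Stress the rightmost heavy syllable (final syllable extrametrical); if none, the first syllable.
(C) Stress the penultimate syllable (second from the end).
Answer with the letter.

Rule A → syllable 1 ✓.
Rule B → syllable 2 (observed: 1).
Rule C → syllable 3 (observed: 1).

A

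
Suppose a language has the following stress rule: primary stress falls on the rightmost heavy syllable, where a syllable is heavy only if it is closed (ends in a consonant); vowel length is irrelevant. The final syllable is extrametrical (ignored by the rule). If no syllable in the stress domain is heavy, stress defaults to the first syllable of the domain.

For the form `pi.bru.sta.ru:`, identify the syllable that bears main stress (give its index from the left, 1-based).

1

The final syllable (4, ru:) is extrametrical; the stress domain is syllables 1–3.
Weights: 1 pi L, 2 bru L, 3 sta L.
No heavy syllable in the domain; default to the first syllable of the domain = syllable 1.
Primary stress: syllable 1 → ˈpi.bru.sta.ru:.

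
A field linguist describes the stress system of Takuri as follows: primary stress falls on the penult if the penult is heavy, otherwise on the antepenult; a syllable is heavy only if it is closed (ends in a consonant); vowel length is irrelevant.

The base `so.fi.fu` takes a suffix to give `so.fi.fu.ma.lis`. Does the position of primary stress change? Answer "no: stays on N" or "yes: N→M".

yes: 1→3

Base `so.fi.fu` (3 syllables):
  Weights: 1 so L, 2 fi L, 3 fu L.
  The penult (syllable 2, fi) is light, so stress falls on the antepenult (syllable 1, so).
  → primary stress on syllable 1.
Suffixed `so.fi.fu.ma.lis` (5 syllables):
  Weights: 3 fu L, 4 ma L, 5 lis H.
  The penult (syllable 4, ma) is light, so stress falls on the antepenult (syllable 3, fu).
  → primary stress on syllable 3.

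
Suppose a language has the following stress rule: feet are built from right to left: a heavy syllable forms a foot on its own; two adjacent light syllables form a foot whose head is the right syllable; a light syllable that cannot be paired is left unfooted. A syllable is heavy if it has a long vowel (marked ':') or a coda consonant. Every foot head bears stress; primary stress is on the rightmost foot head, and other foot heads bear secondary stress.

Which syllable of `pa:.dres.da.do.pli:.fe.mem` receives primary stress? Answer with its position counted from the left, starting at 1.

7

Weights: 1 pa: H, 2 dres H, 3 da L, 4 do L, 5 pli: H, 6 fe L, 7 mem H.
Parse right to left (heavy = foot alone; LL = one foot; stranded L unfooted): (ˈpa:) (ˈdres) (da.ˈdo) (ˈpli:) fe (ˈmem).
Foot heads: 1, 2, 4, 5, 7.
Primary stress on the rightmost head = syllable 7.
Primary stress: syllable 7 → pa:.dres.da.do.pli:.fe.ˈmem.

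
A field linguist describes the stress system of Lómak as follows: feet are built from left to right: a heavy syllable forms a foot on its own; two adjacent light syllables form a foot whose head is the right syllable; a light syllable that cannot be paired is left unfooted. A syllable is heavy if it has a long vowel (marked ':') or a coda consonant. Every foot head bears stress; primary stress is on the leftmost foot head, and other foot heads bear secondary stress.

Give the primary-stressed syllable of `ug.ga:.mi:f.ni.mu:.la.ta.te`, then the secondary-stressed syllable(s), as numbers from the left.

primary 1, secondary 2, 3, 5, 7

Weights: 1 ug H, 2 ga: H, 3 mi:f H, 4 ni L, 5 mu: H, 6 la L, 7 ta L, 8 te L.
Parse left to right (heavy = foot alone; LL = one foot; stranded L unfooted): (ˈug) (ˈga:) (ˈmi:f) ni (ˈmu:) (la.ˈta) te.
Foot heads: 1, 2, 3, 5, 7.
Primary stress on the leftmost head = syllable 1.
Secondary stress on 2, 3, 5, 7: ˈug.ˌga:.ˌmi:f.ni.ˌmu:.la.ˌta.te.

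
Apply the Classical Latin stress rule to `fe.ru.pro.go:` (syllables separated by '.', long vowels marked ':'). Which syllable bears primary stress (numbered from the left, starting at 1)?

2

Classical Latin: stress the penult if heavy (long vowel or closed), else the antepenult.
Weights: 2 ru L, 3 pro L, 4 go: H.
The penult (syllable 3, pro) is light, so stress falls on the antepenult (syllable 2, ru).
Stress on syllable 2: fe.ˈru.pro.go:.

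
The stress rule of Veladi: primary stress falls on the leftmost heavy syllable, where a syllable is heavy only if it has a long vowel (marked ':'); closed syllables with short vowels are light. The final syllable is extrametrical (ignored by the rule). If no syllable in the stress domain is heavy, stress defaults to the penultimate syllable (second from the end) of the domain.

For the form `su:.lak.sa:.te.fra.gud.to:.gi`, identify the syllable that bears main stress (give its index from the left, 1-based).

1

The final syllable (8, gi) is extrametrical; the stress domain is syllables 1–7.
Weights: 1 su: H, 2 lak L, 3 sa: H, 4 te L, 5 fra L, 6 gud L, 7 to: H.
Heavy syllables in the domain: 1, 3, 7. The leftmost is syllable 1 (su:).
Primary stress: syllable 1 → ˈsu:.lak.sa:.te.fra.gud.to:.gi.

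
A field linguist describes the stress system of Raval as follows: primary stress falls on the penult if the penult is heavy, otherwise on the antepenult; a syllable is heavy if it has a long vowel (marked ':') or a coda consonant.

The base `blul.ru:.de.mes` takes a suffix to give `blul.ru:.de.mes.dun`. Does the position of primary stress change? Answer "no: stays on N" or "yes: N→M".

Base `blul.ru:.de.mes` (4 syllables):
  Weights: 2 ru: H, 3 de L, 4 mes H.
  The penult (syllable 3, de) is light, so stress falls on the antepenult (syllable 2, ru:).
  → primary stress on syllable 2.
Suffixed `blul.ru:.de.mes.dun` (5 syllables):
  Weights: 3 de L, 4 mes H, 5 dun H.
  The penult (syllable 4, mes) is heavy, so it takes stress.
  → primary stress on syllable 4.

yes: 2→4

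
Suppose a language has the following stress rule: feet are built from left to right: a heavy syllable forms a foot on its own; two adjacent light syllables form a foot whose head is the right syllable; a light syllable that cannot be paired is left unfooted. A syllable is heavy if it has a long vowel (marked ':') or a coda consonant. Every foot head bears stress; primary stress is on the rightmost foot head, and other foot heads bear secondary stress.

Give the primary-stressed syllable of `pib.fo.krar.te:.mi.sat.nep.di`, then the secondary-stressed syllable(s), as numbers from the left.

primary 7, secondary 1, 3, 4, 6

Weights: 1 pib H, 2 fo L, 3 krar H, 4 te: H, 5 mi L, 6 sat H, 7 nep H, 8 di L.
Parse left to right (heavy = foot alone; LL = one foot; stranded L unfooted): (ˈpib) fo (ˈkrar) (ˈte:) mi (ˈsat) (ˈnep) di.
Foot heads: 1, 3, 4, 6, 7.
Primary stress on the rightmost head = syllable 7.
Secondary stress on 1, 3, 4, 6: ˌpib.fo.ˌkrar.ˌte:.mi.ˌsat.ˈnep.di.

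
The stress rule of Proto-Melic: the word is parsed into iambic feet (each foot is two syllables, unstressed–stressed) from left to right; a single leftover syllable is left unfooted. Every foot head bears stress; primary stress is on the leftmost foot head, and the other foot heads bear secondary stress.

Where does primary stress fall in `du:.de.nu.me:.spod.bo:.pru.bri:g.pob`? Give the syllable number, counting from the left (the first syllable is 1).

Parse left to right into iambic (σˈσ) feet: (du:.ˈde) (nu.ˈme:) (spod.ˈbo:) (pru.ˈbri:g) pob. Syllable 9 is left unfooted.
Foot heads (stressed positions): 2, 4, 6, 8.
End Rule Leftmost: primary stress on the leftmost head = syllable 2.
Primary stress: syllable 2 → du:.ˈde.nu.me:.spod.bo:.pru.bri:g.pob.

2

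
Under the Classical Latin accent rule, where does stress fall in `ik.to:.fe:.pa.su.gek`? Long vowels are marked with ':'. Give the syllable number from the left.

4

Classical Latin: stress the penult if heavy (long vowel or closed), else the antepenult.
Weights: 4 pa L, 5 su L, 6 gek H.
The penult (syllable 5, su) is light, so stress falls on the antepenult (syllable 4, pa).
Stress on syllable 4: ik.to:.fe:.ˈpa.su.gek.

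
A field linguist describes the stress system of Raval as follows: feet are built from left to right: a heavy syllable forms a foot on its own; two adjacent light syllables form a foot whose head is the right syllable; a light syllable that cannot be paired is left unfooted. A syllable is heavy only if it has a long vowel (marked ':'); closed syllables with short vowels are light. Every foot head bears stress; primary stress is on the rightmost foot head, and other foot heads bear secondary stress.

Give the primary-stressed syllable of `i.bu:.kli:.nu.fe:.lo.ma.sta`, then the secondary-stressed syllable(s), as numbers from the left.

primary 7, secondary 2, 3, 5

Weights: 1 i L, 2 bu: H, 3 kli: H, 4 nu L, 5 fe: H, 6 lo L, 7 ma L, 8 sta L.
Parse left to right (heavy = foot alone; LL = one foot; stranded L unfooted): i (ˈbu:) (ˈkli:) nu (ˈfe:) (lo.ˈma) sta.
Foot heads: 2, 3, 5, 7.
Primary stress on the rightmost head = syllable 7.
Secondary stress on 2, 3, 5: i.ˌbu:.ˌkli:.nu.ˌfe:.lo.ˈma.sta.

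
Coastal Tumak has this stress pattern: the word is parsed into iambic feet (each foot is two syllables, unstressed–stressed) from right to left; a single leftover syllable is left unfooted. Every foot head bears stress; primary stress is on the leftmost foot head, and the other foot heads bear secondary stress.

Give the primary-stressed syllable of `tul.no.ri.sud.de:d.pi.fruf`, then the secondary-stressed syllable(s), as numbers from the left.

primary 3, secondary 5, 7

Parse right to left into iambic (σˈσ) feet: tul (no.ˈri) (sud.ˈde:d) (pi.ˈfruf). Syllable 1 is left unfooted.
Foot heads (stressed positions): 3, 5, 7.
End Rule Leftmost: primary stress on the leftmost head = syllable 3.
Secondary stress on 5, 7: tul.no.ˈri.sud.ˌde:d.pi.ˌfruf.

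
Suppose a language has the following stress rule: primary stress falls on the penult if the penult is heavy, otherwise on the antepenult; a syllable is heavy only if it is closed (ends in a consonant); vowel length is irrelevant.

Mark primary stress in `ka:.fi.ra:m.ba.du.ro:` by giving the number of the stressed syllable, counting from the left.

4

Weights: 4 ba L, 5 du L, 6 ro: L.
The penult (syllable 5, du) is light, so stress falls on the antepenult (syllable 4, ba).
Primary stress: syllable 4 → ka:.fi.ra:m.ˈba.du.ro:.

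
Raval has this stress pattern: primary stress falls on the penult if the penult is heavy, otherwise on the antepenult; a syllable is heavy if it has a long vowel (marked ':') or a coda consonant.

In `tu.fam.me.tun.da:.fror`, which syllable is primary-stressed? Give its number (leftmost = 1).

Weights: 4 tun H, 5 da: H, 6 fror H.
The penult (syllable 5, da:) is heavy, so it takes stress.
Primary stress: syllable 5 → tu.fam.me.tun.ˈda:.fror.

5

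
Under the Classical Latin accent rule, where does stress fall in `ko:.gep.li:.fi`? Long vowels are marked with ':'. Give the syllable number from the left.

Classical Latin: stress the penult if heavy (long vowel or closed), else the antepenult.
Weights: 2 gep H, 3 li: H, 4 fi L.
The penult (syllable 3, li:) is heavy, so it takes stress.
Stress on syllable 3: ko:.gep.ˈli:.fi.

3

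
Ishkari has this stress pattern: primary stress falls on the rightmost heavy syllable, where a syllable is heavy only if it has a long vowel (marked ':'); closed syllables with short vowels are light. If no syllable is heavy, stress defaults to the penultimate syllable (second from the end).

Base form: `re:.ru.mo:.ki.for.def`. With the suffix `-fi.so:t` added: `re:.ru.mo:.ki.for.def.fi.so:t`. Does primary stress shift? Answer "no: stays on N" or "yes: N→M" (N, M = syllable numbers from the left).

Base `re:.ru.mo:.ki.for.def` (6 syllables):
  Weights: 1 re: H, 2 ru L, 3 mo: H, 4 ki L, 5 for L, 6 def L.
  Heavy syllables in the domain: 1, 3. The rightmost is syllable 3 (mo:).
  → primary stress on syllable 3.
Suffixed `re:.ru.mo:.ki.for.def.fi.so:t` (8 syllables):
  Weights: 1 re: H, 2 ru L, 3 mo: H, 4 ki L, 5 for L, 6 def L, 7 fi L, 8 so:t H.
  Heavy syllables in the domain: 1, 3, 8. The rightmost is syllable 8 (so:t).
  → primary stress on syllable 8.

yes: 3→8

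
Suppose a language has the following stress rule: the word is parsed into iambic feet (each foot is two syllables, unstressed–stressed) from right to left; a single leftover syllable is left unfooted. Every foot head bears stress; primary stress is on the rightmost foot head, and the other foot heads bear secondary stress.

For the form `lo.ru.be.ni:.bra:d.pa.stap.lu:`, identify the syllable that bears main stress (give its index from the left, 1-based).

Parse right to left into iambic (σˈσ) feet: (lo.ˈru) (be.ˈni:) (bra:d.ˈpa) (stap.ˈlu:).
Foot heads (stressed positions): 2, 4, 6, 8.
End Rule Rightmost: primary stress on the rightmost head = syllable 8.
Primary stress: syllable 8 → lo.ru.be.ni:.bra:d.pa.stap.ˈlu:.

8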